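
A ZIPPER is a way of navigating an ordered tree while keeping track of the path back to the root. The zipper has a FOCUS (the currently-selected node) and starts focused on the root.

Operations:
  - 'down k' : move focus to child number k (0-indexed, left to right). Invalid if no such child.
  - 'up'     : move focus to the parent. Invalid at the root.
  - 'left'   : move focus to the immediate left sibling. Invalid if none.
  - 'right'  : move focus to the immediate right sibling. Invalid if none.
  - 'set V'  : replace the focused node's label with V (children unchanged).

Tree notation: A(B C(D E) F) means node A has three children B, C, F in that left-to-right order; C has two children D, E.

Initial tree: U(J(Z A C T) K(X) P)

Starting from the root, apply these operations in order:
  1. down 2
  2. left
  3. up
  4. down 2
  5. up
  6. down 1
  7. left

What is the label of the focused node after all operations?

Answer: J

Derivation:
Step 1 (down 2): focus=P path=2 depth=1 children=[] left=['J', 'K'] right=[] parent=U
Step 2 (left): focus=K path=1 depth=1 children=['X'] left=['J'] right=['P'] parent=U
Step 3 (up): focus=U path=root depth=0 children=['J', 'K', 'P'] (at root)
Step 4 (down 2): focus=P path=2 depth=1 children=[] left=['J', 'K'] right=[] parent=U
Step 5 (up): focus=U path=root depth=0 children=['J', 'K', 'P'] (at root)
Step 6 (down 1): focus=K path=1 depth=1 children=['X'] left=['J'] right=['P'] parent=U
Step 7 (left): focus=J path=0 depth=1 children=['Z', 'A', 'C', 'T'] left=[] right=['K', 'P'] parent=U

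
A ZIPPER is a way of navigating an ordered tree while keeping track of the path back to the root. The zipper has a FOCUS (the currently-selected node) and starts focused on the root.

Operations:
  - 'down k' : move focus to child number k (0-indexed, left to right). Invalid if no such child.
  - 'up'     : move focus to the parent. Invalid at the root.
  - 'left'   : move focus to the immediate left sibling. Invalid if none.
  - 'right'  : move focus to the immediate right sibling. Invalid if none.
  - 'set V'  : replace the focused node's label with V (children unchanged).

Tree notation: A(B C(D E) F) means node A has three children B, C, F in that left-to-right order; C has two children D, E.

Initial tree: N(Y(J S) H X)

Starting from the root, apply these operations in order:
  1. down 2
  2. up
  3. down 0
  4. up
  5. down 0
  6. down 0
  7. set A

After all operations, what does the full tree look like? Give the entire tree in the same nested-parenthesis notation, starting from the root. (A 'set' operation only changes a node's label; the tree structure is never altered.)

Answer: N(Y(A S) H X)

Derivation:
Step 1 (down 2): focus=X path=2 depth=1 children=[] left=['Y', 'H'] right=[] parent=N
Step 2 (up): focus=N path=root depth=0 children=['Y', 'H', 'X'] (at root)
Step 3 (down 0): focus=Y path=0 depth=1 children=['J', 'S'] left=[] right=['H', 'X'] parent=N
Step 4 (up): focus=N path=root depth=0 children=['Y', 'H', 'X'] (at root)
Step 5 (down 0): focus=Y path=0 depth=1 children=['J', 'S'] left=[] right=['H', 'X'] parent=N
Step 6 (down 0): focus=J path=0/0 depth=2 children=[] left=[] right=['S'] parent=Y
Step 7 (set A): focus=A path=0/0 depth=2 children=[] left=[] right=['S'] parent=Y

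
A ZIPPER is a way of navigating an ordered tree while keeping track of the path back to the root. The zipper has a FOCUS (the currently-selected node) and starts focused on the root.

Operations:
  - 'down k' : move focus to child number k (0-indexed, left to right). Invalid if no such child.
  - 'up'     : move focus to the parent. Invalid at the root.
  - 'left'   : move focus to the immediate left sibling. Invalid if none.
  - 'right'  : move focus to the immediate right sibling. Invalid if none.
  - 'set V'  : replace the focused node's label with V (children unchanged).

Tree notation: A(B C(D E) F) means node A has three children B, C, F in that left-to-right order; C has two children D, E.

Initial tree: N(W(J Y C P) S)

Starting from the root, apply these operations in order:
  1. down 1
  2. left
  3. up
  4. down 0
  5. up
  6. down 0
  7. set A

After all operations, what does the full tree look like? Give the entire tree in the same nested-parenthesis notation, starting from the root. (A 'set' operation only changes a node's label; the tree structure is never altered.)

Answer: N(A(J Y C P) S)

Derivation:
Step 1 (down 1): focus=S path=1 depth=1 children=[] left=['W'] right=[] parent=N
Step 2 (left): focus=W path=0 depth=1 children=['J', 'Y', 'C', 'P'] left=[] right=['S'] parent=N
Step 3 (up): focus=N path=root depth=0 children=['W', 'S'] (at root)
Step 4 (down 0): focus=W path=0 depth=1 children=['J', 'Y', 'C', 'P'] left=[] right=['S'] parent=N
Step 5 (up): focus=N path=root depth=0 children=['W', 'S'] (at root)
Step 6 (down 0): focus=W path=0 depth=1 children=['J', 'Y', 'C', 'P'] left=[] right=['S'] parent=N
Step 7 (set A): focus=A path=0 depth=1 children=['J', 'Y', 'C', 'P'] left=[] right=['S'] parent=N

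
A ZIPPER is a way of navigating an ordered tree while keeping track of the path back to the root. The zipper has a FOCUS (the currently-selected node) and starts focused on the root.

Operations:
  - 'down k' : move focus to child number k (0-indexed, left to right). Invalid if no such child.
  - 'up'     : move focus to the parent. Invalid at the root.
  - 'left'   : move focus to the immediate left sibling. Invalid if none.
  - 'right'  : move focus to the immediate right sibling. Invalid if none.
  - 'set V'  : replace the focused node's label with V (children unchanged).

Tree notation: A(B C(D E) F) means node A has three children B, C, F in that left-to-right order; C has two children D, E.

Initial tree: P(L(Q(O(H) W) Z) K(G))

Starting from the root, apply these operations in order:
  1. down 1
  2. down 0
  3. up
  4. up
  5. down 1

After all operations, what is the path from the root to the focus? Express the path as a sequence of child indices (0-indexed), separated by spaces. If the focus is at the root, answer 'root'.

Answer: 1

Derivation:
Step 1 (down 1): focus=K path=1 depth=1 children=['G'] left=['L'] right=[] parent=P
Step 2 (down 0): focus=G path=1/0 depth=2 children=[] left=[] right=[] parent=K
Step 3 (up): focus=K path=1 depth=1 children=['G'] left=['L'] right=[] parent=P
Step 4 (up): focus=P path=root depth=0 children=['L', 'K'] (at root)
Step 5 (down 1): focus=K path=1 depth=1 children=['G'] left=['L'] right=[] parent=P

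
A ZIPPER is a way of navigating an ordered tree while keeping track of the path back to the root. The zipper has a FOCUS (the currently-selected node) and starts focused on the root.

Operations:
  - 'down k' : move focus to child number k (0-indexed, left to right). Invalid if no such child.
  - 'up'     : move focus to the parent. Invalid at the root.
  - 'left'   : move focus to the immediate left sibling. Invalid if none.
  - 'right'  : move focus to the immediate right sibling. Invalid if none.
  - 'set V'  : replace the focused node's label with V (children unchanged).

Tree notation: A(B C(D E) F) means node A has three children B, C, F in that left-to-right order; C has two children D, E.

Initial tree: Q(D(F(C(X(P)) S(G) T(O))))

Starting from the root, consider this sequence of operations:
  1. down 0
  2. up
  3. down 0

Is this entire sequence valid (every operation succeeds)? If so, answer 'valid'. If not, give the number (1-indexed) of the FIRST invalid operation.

Step 1 (down 0): focus=D path=0 depth=1 children=['F'] left=[] right=[] parent=Q
Step 2 (up): focus=Q path=root depth=0 children=['D'] (at root)
Step 3 (down 0): focus=D path=0 depth=1 children=['F'] left=[] right=[] parent=Q

Answer: valid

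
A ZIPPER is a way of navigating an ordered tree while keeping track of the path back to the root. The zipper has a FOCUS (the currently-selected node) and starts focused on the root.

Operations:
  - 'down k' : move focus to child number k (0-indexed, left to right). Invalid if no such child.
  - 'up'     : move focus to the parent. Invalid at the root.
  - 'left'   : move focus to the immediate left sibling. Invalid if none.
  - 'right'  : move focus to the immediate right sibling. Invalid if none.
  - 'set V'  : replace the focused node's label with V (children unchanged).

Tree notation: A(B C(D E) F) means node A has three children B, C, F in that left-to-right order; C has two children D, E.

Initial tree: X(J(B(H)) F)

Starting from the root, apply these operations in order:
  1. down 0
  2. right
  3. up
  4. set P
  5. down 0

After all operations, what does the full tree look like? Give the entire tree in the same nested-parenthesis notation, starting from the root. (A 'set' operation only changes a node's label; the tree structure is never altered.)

Step 1 (down 0): focus=J path=0 depth=1 children=['B'] left=[] right=['F'] parent=X
Step 2 (right): focus=F path=1 depth=1 children=[] left=['J'] right=[] parent=X
Step 3 (up): focus=X path=root depth=0 children=['J', 'F'] (at root)
Step 4 (set P): focus=P path=root depth=0 children=['J', 'F'] (at root)
Step 5 (down 0): focus=J path=0 depth=1 children=['B'] left=[] right=['F'] parent=P

Answer: P(J(B(H)) F)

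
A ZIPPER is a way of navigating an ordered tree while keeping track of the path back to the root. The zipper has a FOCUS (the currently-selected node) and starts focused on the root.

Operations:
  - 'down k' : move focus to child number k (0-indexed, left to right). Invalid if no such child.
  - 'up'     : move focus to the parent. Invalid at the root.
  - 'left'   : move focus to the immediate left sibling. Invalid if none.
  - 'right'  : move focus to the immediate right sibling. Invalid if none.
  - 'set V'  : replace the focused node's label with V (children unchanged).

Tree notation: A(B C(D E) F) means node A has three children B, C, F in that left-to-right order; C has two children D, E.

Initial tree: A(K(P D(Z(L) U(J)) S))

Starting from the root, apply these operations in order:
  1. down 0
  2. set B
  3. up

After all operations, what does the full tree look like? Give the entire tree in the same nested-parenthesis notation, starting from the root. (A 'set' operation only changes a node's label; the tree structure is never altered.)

Answer: A(B(P D(Z(L) U(J)) S))

Derivation:
Step 1 (down 0): focus=K path=0 depth=1 children=['P', 'D', 'S'] left=[] right=[] parent=A
Step 2 (set B): focus=B path=0 depth=1 children=['P', 'D', 'S'] left=[] right=[] parent=A
Step 3 (up): focus=A path=root depth=0 children=['B'] (at root)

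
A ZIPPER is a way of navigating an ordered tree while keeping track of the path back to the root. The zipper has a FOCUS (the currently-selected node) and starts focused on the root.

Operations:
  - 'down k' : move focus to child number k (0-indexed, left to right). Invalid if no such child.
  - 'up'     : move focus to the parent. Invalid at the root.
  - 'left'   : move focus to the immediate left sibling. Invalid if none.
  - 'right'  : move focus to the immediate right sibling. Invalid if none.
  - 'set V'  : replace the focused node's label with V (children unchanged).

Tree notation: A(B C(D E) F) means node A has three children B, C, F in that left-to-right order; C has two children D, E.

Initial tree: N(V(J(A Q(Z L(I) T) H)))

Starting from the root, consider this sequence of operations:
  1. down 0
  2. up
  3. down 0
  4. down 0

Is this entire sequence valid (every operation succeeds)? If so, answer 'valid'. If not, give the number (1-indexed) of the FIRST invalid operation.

Answer: valid

Derivation:
Step 1 (down 0): focus=V path=0 depth=1 children=['J'] left=[] right=[] parent=N
Step 2 (up): focus=N path=root depth=0 children=['V'] (at root)
Step 3 (down 0): focus=V path=0 depth=1 children=['J'] left=[] right=[] parent=N
Step 4 (down 0): focus=J path=0/0 depth=2 children=['A', 'Q', 'H'] left=[] right=[] parent=V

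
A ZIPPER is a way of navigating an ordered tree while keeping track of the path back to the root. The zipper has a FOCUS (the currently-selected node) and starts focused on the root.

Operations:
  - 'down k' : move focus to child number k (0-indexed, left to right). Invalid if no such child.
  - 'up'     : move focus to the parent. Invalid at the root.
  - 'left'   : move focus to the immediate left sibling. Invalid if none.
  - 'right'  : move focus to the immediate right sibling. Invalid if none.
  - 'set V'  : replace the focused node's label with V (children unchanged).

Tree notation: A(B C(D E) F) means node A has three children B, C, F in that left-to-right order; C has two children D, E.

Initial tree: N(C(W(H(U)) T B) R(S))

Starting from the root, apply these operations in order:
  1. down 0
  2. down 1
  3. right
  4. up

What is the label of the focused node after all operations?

Step 1 (down 0): focus=C path=0 depth=1 children=['W', 'T', 'B'] left=[] right=['R'] parent=N
Step 2 (down 1): focus=T path=0/1 depth=2 children=[] left=['W'] right=['B'] parent=C
Step 3 (right): focus=B path=0/2 depth=2 children=[] left=['W', 'T'] right=[] parent=C
Step 4 (up): focus=C path=0 depth=1 children=['W', 'T', 'B'] left=[] right=['R'] parent=N

Answer: C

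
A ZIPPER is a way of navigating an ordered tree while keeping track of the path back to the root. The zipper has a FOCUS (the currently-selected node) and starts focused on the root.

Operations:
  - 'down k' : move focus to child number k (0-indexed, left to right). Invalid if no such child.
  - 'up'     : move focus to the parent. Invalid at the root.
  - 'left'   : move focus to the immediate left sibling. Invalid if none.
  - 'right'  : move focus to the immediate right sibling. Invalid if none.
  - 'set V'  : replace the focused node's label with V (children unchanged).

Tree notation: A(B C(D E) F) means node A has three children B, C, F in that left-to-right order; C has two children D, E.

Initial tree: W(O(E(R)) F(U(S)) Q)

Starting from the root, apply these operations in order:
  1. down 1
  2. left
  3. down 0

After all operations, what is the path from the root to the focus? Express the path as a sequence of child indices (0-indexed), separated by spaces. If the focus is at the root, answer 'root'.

Step 1 (down 1): focus=F path=1 depth=1 children=['U'] left=['O'] right=['Q'] parent=W
Step 2 (left): focus=O path=0 depth=1 children=['E'] left=[] right=['F', 'Q'] parent=W
Step 3 (down 0): focus=E path=0/0 depth=2 children=['R'] left=[] right=[] parent=O

Answer: 0 0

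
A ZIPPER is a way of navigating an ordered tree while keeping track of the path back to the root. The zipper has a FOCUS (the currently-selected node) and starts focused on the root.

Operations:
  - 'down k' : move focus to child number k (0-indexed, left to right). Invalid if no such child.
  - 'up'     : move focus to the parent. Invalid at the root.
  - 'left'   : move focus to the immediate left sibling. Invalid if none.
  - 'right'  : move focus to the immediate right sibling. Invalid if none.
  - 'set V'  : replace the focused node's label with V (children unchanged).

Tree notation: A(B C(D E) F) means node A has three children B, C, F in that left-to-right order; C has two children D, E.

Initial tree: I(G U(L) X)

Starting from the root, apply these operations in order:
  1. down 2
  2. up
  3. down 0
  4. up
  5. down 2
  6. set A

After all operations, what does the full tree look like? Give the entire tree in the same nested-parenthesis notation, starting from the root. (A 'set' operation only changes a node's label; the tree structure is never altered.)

Step 1 (down 2): focus=X path=2 depth=1 children=[] left=['G', 'U'] right=[] parent=I
Step 2 (up): focus=I path=root depth=0 children=['G', 'U', 'X'] (at root)
Step 3 (down 0): focus=G path=0 depth=1 children=[] left=[] right=['U', 'X'] parent=I
Step 4 (up): focus=I path=root depth=0 children=['G', 'U', 'X'] (at root)
Step 5 (down 2): focus=X path=2 depth=1 children=[] left=['G', 'U'] right=[] parent=I
Step 6 (set A): focus=A path=2 depth=1 children=[] left=['G', 'U'] right=[] parent=I

Answer: I(G U(L) A)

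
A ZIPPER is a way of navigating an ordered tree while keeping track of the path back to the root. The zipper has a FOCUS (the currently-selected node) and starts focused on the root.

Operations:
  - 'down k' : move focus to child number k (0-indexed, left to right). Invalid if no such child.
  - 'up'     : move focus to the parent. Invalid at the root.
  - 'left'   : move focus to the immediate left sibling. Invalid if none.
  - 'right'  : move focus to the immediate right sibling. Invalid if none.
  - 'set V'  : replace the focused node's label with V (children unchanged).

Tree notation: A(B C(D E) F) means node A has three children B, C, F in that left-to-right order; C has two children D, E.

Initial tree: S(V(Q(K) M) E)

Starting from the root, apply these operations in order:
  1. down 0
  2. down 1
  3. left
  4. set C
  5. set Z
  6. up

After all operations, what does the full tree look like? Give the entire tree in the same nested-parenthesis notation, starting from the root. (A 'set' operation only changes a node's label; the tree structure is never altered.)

Answer: S(V(Z(K) M) E)

Derivation:
Step 1 (down 0): focus=V path=0 depth=1 children=['Q', 'M'] left=[] right=['E'] parent=S
Step 2 (down 1): focus=M path=0/1 depth=2 children=[] left=['Q'] right=[] parent=V
Step 3 (left): focus=Q path=0/0 depth=2 children=['K'] left=[] right=['M'] parent=V
Step 4 (set C): focus=C path=0/0 depth=2 children=['K'] left=[] right=['M'] parent=V
Step 5 (set Z): focus=Z path=0/0 depth=2 children=['K'] left=[] right=['M'] parent=V
Step 6 (up): focus=V path=0 depth=1 children=['Z', 'M'] left=[] right=['E'] parent=S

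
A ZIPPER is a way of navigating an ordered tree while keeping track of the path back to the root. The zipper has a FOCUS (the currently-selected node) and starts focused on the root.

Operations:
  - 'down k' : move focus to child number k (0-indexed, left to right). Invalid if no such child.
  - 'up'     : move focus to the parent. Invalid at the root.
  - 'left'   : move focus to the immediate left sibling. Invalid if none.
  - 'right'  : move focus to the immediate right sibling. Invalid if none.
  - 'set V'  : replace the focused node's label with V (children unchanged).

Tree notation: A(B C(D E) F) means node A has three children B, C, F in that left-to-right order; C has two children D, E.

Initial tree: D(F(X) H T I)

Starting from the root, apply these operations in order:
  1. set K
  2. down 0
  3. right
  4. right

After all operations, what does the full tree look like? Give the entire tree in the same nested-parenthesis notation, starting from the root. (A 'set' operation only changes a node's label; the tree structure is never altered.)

Step 1 (set K): focus=K path=root depth=0 children=['F', 'H', 'T', 'I'] (at root)
Step 2 (down 0): focus=F path=0 depth=1 children=['X'] left=[] right=['H', 'T', 'I'] parent=K
Step 3 (right): focus=H path=1 depth=1 children=[] left=['F'] right=['T', 'I'] parent=K
Step 4 (right): focus=T path=2 depth=1 children=[] left=['F', 'H'] right=['I'] parent=K

Answer: K(F(X) H T I)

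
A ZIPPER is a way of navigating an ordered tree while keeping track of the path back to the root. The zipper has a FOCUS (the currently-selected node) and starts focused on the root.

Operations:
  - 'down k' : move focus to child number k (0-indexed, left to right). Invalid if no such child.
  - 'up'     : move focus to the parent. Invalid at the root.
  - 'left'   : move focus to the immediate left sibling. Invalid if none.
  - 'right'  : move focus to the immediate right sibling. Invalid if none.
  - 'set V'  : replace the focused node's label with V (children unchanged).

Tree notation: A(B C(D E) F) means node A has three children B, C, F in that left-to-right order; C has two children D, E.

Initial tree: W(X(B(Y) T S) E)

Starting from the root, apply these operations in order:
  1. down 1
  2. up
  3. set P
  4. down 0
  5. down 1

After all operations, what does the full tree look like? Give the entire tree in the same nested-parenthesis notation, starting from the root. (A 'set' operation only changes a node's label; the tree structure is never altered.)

Step 1 (down 1): focus=E path=1 depth=1 children=[] left=['X'] right=[] parent=W
Step 2 (up): focus=W path=root depth=0 children=['X', 'E'] (at root)
Step 3 (set P): focus=P path=root depth=0 children=['X', 'E'] (at root)
Step 4 (down 0): focus=X path=0 depth=1 children=['B', 'T', 'S'] left=[] right=['E'] parent=P
Step 5 (down 1): focus=T path=0/1 depth=2 children=[] left=['B'] right=['S'] parent=X

Answer: P(X(B(Y) T S) E)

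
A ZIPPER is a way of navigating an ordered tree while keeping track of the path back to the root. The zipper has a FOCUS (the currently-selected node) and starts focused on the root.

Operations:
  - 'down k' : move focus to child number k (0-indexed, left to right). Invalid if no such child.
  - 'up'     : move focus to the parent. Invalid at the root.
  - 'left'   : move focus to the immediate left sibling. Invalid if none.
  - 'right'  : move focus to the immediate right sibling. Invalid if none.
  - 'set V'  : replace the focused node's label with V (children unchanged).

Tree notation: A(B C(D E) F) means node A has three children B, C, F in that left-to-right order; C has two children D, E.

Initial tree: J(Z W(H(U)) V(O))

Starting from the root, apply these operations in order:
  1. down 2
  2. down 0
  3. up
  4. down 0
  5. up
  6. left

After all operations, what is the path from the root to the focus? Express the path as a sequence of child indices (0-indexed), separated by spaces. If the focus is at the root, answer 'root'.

Answer: 1

Derivation:
Step 1 (down 2): focus=V path=2 depth=1 children=['O'] left=['Z', 'W'] right=[] parent=J
Step 2 (down 0): focus=O path=2/0 depth=2 children=[] left=[] right=[] parent=V
Step 3 (up): focus=V path=2 depth=1 children=['O'] left=['Z', 'W'] right=[] parent=J
Step 4 (down 0): focus=O path=2/0 depth=2 children=[] left=[] right=[] parent=V
Step 5 (up): focus=V path=2 depth=1 children=['O'] left=['Z', 'W'] right=[] parent=J
Step 6 (left): focus=W path=1 depth=1 children=['H'] left=['Z'] right=['V'] parent=J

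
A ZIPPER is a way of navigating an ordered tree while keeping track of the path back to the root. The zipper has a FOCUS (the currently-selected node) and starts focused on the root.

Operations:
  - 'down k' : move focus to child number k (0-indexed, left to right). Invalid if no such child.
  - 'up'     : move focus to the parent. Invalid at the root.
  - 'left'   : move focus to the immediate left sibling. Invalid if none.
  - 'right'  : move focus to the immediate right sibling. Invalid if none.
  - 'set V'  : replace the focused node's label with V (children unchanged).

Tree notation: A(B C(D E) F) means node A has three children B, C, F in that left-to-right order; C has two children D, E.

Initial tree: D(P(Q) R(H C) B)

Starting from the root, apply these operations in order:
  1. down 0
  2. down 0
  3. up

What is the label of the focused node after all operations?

Step 1 (down 0): focus=P path=0 depth=1 children=['Q'] left=[] right=['R', 'B'] parent=D
Step 2 (down 0): focus=Q path=0/0 depth=2 children=[] left=[] right=[] parent=P
Step 3 (up): focus=P path=0 depth=1 children=['Q'] left=[] right=['R', 'B'] parent=D

Answer: P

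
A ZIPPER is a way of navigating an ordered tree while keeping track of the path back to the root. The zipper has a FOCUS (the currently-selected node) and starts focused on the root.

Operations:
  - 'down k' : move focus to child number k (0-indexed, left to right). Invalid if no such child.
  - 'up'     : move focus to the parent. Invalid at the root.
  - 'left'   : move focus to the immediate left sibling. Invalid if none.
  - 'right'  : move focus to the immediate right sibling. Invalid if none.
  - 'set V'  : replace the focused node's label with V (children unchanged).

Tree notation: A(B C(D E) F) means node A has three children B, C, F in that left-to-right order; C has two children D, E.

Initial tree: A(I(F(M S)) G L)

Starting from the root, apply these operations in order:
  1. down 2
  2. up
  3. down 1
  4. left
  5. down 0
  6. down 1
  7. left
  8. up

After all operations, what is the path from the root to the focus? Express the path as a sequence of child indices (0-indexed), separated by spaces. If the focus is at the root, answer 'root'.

Answer: 0 0

Derivation:
Step 1 (down 2): focus=L path=2 depth=1 children=[] left=['I', 'G'] right=[] parent=A
Step 2 (up): focus=A path=root depth=0 children=['I', 'G', 'L'] (at root)
Step 3 (down 1): focus=G path=1 depth=1 children=[] left=['I'] right=['L'] parent=A
Step 4 (left): focus=I path=0 depth=1 children=['F'] left=[] right=['G', 'L'] parent=A
Step 5 (down 0): focus=F path=0/0 depth=2 children=['M', 'S'] left=[] right=[] parent=I
Step 6 (down 1): focus=S path=0/0/1 depth=3 children=[] left=['M'] right=[] parent=F
Step 7 (left): focus=M path=0/0/0 depth=3 children=[] left=[] right=['S'] parent=F
Step 8 (up): focus=F path=0/0 depth=2 children=['M', 'S'] left=[] right=[] parent=I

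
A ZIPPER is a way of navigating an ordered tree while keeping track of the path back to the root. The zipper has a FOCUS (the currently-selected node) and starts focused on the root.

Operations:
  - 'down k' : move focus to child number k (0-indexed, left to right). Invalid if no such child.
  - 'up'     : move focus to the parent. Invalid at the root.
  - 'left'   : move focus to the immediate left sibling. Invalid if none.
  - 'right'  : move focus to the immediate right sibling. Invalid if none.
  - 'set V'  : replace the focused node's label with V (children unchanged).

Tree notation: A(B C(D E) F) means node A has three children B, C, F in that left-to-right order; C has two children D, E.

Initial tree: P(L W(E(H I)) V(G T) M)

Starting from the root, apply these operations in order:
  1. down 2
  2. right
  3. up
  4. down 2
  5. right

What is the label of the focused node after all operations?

Answer: M

Derivation:
Step 1 (down 2): focus=V path=2 depth=1 children=['G', 'T'] left=['L', 'W'] right=['M'] parent=P
Step 2 (right): focus=M path=3 depth=1 children=[] left=['L', 'W', 'V'] right=[] parent=P
Step 3 (up): focus=P path=root depth=0 children=['L', 'W', 'V', 'M'] (at root)
Step 4 (down 2): focus=V path=2 depth=1 children=['G', 'T'] left=['L', 'W'] right=['M'] parent=P
Step 5 (right): focus=M path=3 depth=1 children=[] left=['L', 'W', 'V'] right=[] parent=P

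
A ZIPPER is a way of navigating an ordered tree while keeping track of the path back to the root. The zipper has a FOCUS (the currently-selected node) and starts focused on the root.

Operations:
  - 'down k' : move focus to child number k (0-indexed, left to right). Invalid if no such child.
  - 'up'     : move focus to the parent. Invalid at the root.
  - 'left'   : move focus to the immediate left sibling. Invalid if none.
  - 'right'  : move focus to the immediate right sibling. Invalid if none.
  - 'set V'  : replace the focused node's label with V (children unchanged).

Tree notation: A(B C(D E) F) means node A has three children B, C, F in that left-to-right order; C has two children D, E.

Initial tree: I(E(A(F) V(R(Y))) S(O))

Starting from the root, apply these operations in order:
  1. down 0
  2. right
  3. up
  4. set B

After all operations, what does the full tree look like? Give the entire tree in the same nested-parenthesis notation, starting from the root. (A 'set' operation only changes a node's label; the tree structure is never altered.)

Answer: B(E(A(F) V(R(Y))) S(O))

Derivation:
Step 1 (down 0): focus=E path=0 depth=1 children=['A', 'V'] left=[] right=['S'] parent=I
Step 2 (right): focus=S path=1 depth=1 children=['O'] left=['E'] right=[] parent=I
Step 3 (up): focus=I path=root depth=0 children=['E', 'S'] (at root)
Step 4 (set B): focus=B path=root depth=0 children=['E', 'S'] (at root)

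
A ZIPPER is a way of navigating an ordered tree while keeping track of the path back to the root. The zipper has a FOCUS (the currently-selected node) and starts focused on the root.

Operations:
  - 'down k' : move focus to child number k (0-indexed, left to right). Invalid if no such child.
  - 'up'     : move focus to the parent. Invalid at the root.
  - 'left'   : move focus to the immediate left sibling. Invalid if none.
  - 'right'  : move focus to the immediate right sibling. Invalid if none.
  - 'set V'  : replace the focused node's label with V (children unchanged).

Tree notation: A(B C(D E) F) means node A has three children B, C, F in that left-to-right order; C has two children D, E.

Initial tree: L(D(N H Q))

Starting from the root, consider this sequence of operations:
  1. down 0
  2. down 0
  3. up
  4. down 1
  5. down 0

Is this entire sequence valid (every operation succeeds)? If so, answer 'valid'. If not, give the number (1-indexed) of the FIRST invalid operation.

Step 1 (down 0): focus=D path=0 depth=1 children=['N', 'H', 'Q'] left=[] right=[] parent=L
Step 2 (down 0): focus=N path=0/0 depth=2 children=[] left=[] right=['H', 'Q'] parent=D
Step 3 (up): focus=D path=0 depth=1 children=['N', 'H', 'Q'] left=[] right=[] parent=L
Step 4 (down 1): focus=H path=0/1 depth=2 children=[] left=['N'] right=['Q'] parent=D
Step 5 (down 0): INVALID

Answer: 5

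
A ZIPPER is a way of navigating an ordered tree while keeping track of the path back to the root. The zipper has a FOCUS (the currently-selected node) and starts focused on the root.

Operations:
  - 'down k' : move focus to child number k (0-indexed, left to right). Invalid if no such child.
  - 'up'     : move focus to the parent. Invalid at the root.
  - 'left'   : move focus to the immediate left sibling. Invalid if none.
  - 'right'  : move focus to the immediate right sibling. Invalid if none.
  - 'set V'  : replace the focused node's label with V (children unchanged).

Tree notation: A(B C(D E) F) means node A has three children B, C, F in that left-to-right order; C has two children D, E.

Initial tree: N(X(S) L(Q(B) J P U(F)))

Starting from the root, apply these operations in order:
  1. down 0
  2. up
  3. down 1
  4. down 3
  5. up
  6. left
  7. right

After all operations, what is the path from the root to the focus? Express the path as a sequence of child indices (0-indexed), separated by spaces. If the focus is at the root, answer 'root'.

Answer: 1

Derivation:
Step 1 (down 0): focus=X path=0 depth=1 children=['S'] left=[] right=['L'] parent=N
Step 2 (up): focus=N path=root depth=0 children=['X', 'L'] (at root)
Step 3 (down 1): focus=L path=1 depth=1 children=['Q', 'J', 'P', 'U'] left=['X'] right=[] parent=N
Step 4 (down 3): focus=U path=1/3 depth=2 children=['F'] left=['Q', 'J', 'P'] right=[] parent=L
Step 5 (up): focus=L path=1 depth=1 children=['Q', 'J', 'P', 'U'] left=['X'] right=[] parent=N
Step 6 (left): focus=X path=0 depth=1 children=['S'] left=[] right=['L'] parent=N
Step 7 (right): focus=L path=1 depth=1 children=['Q', 'J', 'P', 'U'] left=['X'] right=[] parent=N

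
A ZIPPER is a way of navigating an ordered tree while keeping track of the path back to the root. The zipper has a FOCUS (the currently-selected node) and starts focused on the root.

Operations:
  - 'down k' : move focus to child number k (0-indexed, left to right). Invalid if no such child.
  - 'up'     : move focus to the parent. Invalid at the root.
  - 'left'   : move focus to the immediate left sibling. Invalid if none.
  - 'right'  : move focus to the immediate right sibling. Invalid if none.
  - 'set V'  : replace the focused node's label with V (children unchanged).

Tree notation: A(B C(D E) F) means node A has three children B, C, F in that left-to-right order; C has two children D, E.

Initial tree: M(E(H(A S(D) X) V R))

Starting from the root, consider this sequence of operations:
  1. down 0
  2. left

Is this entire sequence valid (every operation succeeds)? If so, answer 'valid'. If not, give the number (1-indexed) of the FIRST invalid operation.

Step 1 (down 0): focus=E path=0 depth=1 children=['H', 'V', 'R'] left=[] right=[] parent=M
Step 2 (left): INVALID

Answer: 2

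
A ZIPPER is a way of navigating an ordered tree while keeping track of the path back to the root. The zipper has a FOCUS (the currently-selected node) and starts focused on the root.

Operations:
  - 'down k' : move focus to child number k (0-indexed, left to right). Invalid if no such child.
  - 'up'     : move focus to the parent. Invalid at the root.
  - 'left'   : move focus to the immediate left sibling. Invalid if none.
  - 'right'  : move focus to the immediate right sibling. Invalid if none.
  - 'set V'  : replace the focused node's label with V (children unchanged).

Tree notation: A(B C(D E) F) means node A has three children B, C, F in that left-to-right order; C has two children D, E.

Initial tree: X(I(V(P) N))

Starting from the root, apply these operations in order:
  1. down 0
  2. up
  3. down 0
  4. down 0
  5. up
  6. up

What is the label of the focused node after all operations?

Step 1 (down 0): focus=I path=0 depth=1 children=['V', 'N'] left=[] right=[] parent=X
Step 2 (up): focus=X path=root depth=0 children=['I'] (at root)
Step 3 (down 0): focus=I path=0 depth=1 children=['V', 'N'] left=[] right=[] parent=X
Step 4 (down 0): focus=V path=0/0 depth=2 children=['P'] left=[] right=['N'] parent=I
Step 5 (up): focus=I path=0 depth=1 children=['V', 'N'] left=[] right=[] parent=X
Step 6 (up): focus=X path=root depth=0 children=['I'] (at root)

Answer: X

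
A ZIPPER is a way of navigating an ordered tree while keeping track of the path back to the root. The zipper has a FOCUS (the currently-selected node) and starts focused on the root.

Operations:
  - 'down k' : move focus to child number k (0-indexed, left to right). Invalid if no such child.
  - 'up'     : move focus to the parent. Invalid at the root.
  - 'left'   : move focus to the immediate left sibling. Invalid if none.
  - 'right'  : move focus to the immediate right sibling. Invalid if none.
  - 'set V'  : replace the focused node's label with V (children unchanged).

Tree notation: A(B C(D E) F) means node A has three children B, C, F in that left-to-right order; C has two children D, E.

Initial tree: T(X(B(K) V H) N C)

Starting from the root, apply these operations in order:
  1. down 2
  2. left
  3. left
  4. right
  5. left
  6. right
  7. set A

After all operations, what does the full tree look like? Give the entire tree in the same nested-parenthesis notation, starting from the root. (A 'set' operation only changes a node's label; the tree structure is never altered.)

Step 1 (down 2): focus=C path=2 depth=1 children=[] left=['X', 'N'] right=[] parent=T
Step 2 (left): focus=N path=1 depth=1 children=[] left=['X'] right=['C'] parent=T
Step 3 (left): focus=X path=0 depth=1 children=['B', 'V', 'H'] left=[] right=['N', 'C'] parent=T
Step 4 (right): focus=N path=1 depth=1 children=[] left=['X'] right=['C'] parent=T
Step 5 (left): focus=X path=0 depth=1 children=['B', 'V', 'H'] left=[] right=['N', 'C'] parent=T
Step 6 (right): focus=N path=1 depth=1 children=[] left=['X'] right=['C'] parent=T
Step 7 (set A): focus=A path=1 depth=1 children=[] left=['X'] right=['C'] parent=T

Answer: T(X(B(K) V H) A C)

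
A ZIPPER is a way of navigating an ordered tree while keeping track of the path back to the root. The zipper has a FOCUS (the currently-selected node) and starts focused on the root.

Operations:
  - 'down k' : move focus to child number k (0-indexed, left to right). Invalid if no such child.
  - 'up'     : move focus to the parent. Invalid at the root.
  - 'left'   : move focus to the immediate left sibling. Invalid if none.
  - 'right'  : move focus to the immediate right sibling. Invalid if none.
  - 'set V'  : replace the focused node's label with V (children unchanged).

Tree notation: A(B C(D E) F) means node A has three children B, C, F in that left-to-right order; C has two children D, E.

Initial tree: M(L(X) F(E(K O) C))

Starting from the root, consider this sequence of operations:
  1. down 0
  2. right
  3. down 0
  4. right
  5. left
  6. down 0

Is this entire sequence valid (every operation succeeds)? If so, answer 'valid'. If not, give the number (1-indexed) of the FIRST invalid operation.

Step 1 (down 0): focus=L path=0 depth=1 children=['X'] left=[] right=['F'] parent=M
Step 2 (right): focus=F path=1 depth=1 children=['E', 'C'] left=['L'] right=[] parent=M
Step 3 (down 0): focus=E path=1/0 depth=2 children=['K', 'O'] left=[] right=['C'] parent=F
Step 4 (right): focus=C path=1/1 depth=2 children=[] left=['E'] right=[] parent=F
Step 5 (left): focus=E path=1/0 depth=2 children=['K', 'O'] left=[] right=['C'] parent=F
Step 6 (down 0): focus=K path=1/0/0 depth=3 children=[] left=[] right=['O'] parent=E

Answer: valid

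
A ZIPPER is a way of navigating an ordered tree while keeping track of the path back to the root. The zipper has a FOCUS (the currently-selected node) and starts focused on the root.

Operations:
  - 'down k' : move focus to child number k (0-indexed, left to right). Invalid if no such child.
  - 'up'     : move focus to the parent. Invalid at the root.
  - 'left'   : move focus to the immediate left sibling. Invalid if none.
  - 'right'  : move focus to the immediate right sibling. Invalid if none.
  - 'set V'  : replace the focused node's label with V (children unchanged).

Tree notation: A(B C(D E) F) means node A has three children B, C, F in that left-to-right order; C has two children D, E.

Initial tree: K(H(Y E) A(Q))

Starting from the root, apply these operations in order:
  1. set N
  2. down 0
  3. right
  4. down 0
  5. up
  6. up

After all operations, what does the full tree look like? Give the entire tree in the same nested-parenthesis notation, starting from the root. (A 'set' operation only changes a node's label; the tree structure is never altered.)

Step 1 (set N): focus=N path=root depth=0 children=['H', 'A'] (at root)
Step 2 (down 0): focus=H path=0 depth=1 children=['Y', 'E'] left=[] right=['A'] parent=N
Step 3 (right): focus=A path=1 depth=1 children=['Q'] left=['H'] right=[] parent=N
Step 4 (down 0): focus=Q path=1/0 depth=2 children=[] left=[] right=[] parent=A
Step 5 (up): focus=A path=1 depth=1 children=['Q'] left=['H'] right=[] parent=N
Step 6 (up): focus=N path=root depth=0 children=['H', 'A'] (at root)

Answer: N(H(Y E) A(Q))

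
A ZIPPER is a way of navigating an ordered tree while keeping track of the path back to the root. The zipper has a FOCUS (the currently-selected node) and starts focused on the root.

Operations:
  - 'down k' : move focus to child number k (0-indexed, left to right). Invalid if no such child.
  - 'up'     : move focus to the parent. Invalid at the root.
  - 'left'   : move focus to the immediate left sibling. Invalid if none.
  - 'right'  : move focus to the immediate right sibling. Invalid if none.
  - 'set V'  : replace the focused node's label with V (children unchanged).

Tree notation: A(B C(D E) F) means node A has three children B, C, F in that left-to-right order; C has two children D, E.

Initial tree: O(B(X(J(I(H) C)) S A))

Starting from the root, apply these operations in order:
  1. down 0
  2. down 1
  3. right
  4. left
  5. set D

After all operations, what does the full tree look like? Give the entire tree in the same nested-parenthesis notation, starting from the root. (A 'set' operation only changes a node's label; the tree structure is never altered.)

Step 1 (down 0): focus=B path=0 depth=1 children=['X', 'S', 'A'] left=[] right=[] parent=O
Step 2 (down 1): focus=S path=0/1 depth=2 children=[] left=['X'] right=['A'] parent=B
Step 3 (right): focus=A path=0/2 depth=2 children=[] left=['X', 'S'] right=[] parent=B
Step 4 (left): focus=S path=0/1 depth=2 children=[] left=['X'] right=['A'] parent=B
Step 5 (set D): focus=D path=0/1 depth=2 children=[] left=['X'] right=['A'] parent=B

Answer: O(B(X(J(I(H) C)) D A))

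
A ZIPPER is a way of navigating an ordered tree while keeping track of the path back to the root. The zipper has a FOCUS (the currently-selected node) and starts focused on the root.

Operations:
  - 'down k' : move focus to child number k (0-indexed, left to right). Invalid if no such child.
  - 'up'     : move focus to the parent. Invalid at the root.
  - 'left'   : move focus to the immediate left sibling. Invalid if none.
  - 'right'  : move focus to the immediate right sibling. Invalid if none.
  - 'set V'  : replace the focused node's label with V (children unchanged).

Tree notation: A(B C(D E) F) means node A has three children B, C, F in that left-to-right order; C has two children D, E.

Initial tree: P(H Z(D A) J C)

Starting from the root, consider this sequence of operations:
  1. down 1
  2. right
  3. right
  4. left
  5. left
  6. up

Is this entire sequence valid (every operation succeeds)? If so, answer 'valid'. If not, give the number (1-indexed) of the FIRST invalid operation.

Step 1 (down 1): focus=Z path=1 depth=1 children=['D', 'A'] left=['H'] right=['J', 'C'] parent=P
Step 2 (right): focus=J path=2 depth=1 children=[] left=['H', 'Z'] right=['C'] parent=P
Step 3 (right): focus=C path=3 depth=1 children=[] left=['H', 'Z', 'J'] right=[] parent=P
Step 4 (left): focus=J path=2 depth=1 children=[] left=['H', 'Z'] right=['C'] parent=P
Step 5 (left): focus=Z path=1 depth=1 children=['D', 'A'] left=['H'] right=['J', 'C'] parent=P
Step 6 (up): focus=P path=root depth=0 children=['H', 'Z', 'J', 'C'] (at root)

Answer: valid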